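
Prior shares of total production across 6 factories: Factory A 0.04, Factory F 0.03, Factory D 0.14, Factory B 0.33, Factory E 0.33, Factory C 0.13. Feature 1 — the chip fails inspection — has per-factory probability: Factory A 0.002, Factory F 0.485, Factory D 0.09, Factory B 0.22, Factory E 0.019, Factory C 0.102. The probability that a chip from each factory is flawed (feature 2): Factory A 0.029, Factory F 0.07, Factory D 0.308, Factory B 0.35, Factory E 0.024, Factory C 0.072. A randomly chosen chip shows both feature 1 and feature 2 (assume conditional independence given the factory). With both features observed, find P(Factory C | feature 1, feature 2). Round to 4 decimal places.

By Bayes' rule, posterior ∝ prior × likelihood:
  Factory A: 0.04 × 0.002 × 0.029 = 0.00000232
  Factory F: 0.03 × 0.485 × 0.07 = 0.0010185
  Factory D: 0.14 × 0.09 × 0.308 = 0.0038808
  Factory B: 0.33 × 0.22 × 0.35 = 0.02541
  Factory E: 0.33 × 0.019 × 0.024 = 0.00015048
  Factory C: 0.13 × 0.102 × 0.072 = 0.00095472
Total = 0.03141682.
P(Factory C | evidence) = 0.00095472 / 0.03141682 ≈ 0.0304.

0.0304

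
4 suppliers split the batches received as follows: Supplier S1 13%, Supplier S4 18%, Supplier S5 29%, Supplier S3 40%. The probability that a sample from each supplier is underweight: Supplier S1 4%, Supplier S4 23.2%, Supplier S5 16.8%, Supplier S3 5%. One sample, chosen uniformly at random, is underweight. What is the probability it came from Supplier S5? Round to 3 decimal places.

Compute prior × likelihood for every hypothesis:
  Supplier S1: 0.13 × 0.04 = 0.0052
  Supplier S4: 0.18 × 0.232 = 0.04176
  Supplier S5: 0.29 × 0.168 = 0.04872
  Supplier S3: 0.4 × 0.05 = 0.02
Sum = 0.11568.
P(Supplier S5 | evidence) = 0.04872 / 0.11568 ≈ 0.421.

0.421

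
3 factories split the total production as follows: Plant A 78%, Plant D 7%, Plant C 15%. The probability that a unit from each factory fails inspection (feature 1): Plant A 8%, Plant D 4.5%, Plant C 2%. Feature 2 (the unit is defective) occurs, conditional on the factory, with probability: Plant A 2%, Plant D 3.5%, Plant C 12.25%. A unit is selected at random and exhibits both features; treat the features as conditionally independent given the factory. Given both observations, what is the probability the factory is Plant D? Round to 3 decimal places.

0.064

By Bayes' rule, posterior ∝ prior × likelihood:
  Plant A: 0.78 × 0.08 × 0.02 = 0.001248
  Plant D: 0.07 × 0.045 × 0.035 = 0.00011025
  Plant C: 0.15 × 0.02 × 0.1225 = 0.0003675
Sum = 0.00172575.
P(Plant D | evidence) = 0.00011025 / 0.00172575 ≈ 0.064.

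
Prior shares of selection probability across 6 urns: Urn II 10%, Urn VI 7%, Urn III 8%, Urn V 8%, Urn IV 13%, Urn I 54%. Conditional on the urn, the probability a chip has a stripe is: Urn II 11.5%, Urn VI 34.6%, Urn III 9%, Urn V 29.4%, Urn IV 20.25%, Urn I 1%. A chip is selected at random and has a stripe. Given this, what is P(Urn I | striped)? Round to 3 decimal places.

Compute prior × likelihood for every hypothesis:
  Urn II: 0.1 × 0.115 = 0.0115
  Urn VI: 0.07 × 0.346 = 0.02422
  Urn III: 0.08 × 0.09 = 0.0072
  Urn V: 0.08 × 0.294 = 0.02352
  Urn IV: 0.13 × 0.2025 = 0.026325
  Urn I: 0.54 × 0.01 = 0.0054
Total = 0.098165.
P(Urn I | evidence) = 0.0054 / 0.098165 ≈ 0.055.

0.055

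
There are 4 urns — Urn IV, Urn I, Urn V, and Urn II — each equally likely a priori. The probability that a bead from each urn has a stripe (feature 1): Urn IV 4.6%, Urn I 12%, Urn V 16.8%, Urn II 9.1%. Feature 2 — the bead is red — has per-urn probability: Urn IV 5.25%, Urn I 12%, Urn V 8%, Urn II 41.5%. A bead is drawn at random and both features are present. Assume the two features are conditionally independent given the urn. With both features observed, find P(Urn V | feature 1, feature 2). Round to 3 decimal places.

0.198

With a uniform prior (1/4 each), posterior ∝ likelihood:
  Urn IV: 0.046 × 0.0525 = 0.002415
  Urn I: 0.12 × 0.12 = 0.0144
  Urn V: 0.168 × 0.08 = 0.01344
  Urn II: 0.091 × 0.415 = 0.037765
Normalizing constant = 0.06802.
P(Urn V | evidence) = 0.01344 / 0.06802 ≈ 0.198.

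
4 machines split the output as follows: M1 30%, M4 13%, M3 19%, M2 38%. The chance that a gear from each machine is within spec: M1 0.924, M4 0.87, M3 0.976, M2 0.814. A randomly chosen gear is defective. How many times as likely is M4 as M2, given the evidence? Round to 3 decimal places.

0.239

Taking complements, P(defective | each) = M1 0.076, M4 0.13, M3 0.024, M2 0.186.
By Bayes' rule, posterior ∝ prior × likelihood:
  M1: 0.3 × 0.076 = 0.0228
  M4: 0.13 × 0.13 = 0.0169
  M3: 0.19 × 0.024 = 0.00456
  M2: 0.38 × 0.186 = 0.07068
Total = 0.11494.
The ratio is 0.0169 / 0.07068 (the normalizer cancels) = 0.239.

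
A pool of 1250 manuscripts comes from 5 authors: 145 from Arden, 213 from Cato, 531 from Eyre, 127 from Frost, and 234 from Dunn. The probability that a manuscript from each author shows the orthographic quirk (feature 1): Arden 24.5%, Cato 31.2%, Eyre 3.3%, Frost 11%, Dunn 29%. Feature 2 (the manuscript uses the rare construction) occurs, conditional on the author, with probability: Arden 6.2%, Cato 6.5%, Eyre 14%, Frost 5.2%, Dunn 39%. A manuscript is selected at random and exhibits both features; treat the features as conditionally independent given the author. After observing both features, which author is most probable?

Dunn

By Bayes' rule, posterior ∝ prior × likelihood:
  Arden: 0.116 × 0.245 × 0.062 = 0.00176204
  Cato: 0.1704 × 0.312 × 0.065 = 0.003455712
  Eyre: 0.4248 × 0.033 × 0.14 = 0.001962576
  Frost: 0.1016 × 0.11 × 0.052 = 0.000581152
  Dunn: 0.1872 × 0.29 × 0.39 = 0.02117232
Normalizing constant = 0.0289338.
Largest term belongs to Dunn, so Dunn is most probable.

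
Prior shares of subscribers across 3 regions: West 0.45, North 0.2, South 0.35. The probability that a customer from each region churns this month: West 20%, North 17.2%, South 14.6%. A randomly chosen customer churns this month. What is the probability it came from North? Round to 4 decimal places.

Compute prior × likelihood for every hypothesis:
  West: 0.45 × 0.2 = 0.09
  North: 0.2 × 0.172 = 0.0344
  South: 0.35 × 0.146 = 0.0511
Total = 0.1755.
P(North | evidence) = 0.0344 / 0.1755 ≈ 0.1960.

0.1960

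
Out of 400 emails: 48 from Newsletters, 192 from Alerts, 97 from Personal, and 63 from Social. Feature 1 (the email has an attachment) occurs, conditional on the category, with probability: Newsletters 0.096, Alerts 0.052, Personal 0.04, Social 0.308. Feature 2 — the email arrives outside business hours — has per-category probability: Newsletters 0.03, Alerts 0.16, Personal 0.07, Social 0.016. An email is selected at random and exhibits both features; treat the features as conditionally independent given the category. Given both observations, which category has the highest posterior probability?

Prior × likelihood for each hypothesis:
  Newsletters: 0.12 × 0.096 × 0.03 = 0.0003456
  Alerts: 0.48 × 0.052 × 0.16 = 0.0039936
  Personal: 0.2425 × 0.04 × 0.07 = 0.000679
  Social: 0.1575 × 0.308 × 0.016 = 0.00077616
Sum = 0.00579436.
Largest term belongs to Alerts, so Alerts is most probable.

Alerts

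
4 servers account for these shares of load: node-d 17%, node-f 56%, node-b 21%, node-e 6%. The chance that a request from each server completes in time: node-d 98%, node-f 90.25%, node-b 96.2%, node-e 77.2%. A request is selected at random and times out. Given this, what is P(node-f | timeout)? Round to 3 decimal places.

0.685

Taking complements, P(timeout | each) = node-d 0.02, node-f 0.0975, node-b 0.038, node-e 0.228.
Compute prior × likelihood for every hypothesis:
  node-d: 0.17 × 0.02 = 0.0034
  node-f: 0.56 × 0.0975 = 0.0546
  node-b: 0.21 × 0.038 = 0.00798
  node-e: 0.06 × 0.228 = 0.01368
Total = 0.07966.
P(node-f | evidence) = 0.0546 / 0.07966 ≈ 0.685.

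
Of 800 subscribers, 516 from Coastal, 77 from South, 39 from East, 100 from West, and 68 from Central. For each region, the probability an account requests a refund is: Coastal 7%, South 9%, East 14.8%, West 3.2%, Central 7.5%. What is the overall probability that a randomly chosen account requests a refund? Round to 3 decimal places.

0.071

Compute prior × likelihood for every hypothesis:
  Coastal: 0.645 × 0.07 = 0.04515
  South: 0.09625 × 0.09 = 0.0086625
  East: 0.04875 × 0.148 = 0.007215
  West: 0.125 × 0.032 = 0.004
  Central: 0.085 × 0.075 = 0.006375
P(refund) = 0.04515 + 0.0086625 + 0.007215 + 0.004 + 0.006375 = 0.0714025 → 0.071.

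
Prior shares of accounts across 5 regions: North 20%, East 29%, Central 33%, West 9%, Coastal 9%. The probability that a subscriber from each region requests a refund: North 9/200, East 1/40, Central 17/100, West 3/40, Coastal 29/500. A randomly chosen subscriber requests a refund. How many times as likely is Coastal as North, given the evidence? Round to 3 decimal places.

0.580

Compute prior × likelihood for every hypothesis:
  North: 0.2 × 0.045 = 0.009
  East: 0.29 × 0.025 = 0.00725
  Central: 0.33 × 0.17 = 0.0561
  West: 0.09 × 0.075 = 0.00675
  Coastal: 0.09 × 0.058 = 0.00522
Sum = 0.08432.
The ratio is 0.00522 / 0.009 (the normalizer cancels) = 0.580.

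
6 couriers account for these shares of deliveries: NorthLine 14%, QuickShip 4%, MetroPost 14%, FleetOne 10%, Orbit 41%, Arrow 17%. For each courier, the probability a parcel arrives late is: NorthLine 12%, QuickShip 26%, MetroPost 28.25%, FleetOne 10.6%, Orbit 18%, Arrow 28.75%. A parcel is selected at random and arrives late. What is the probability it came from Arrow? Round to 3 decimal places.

By Bayes' rule, posterior ∝ prior × likelihood:
  NorthLine: 0.14 × 0.12 = 0.0168
  QuickShip: 0.04 × 0.26 = 0.0104
  MetroPost: 0.14 × 0.2825 = 0.03955
  FleetOne: 0.1 × 0.106 = 0.0106
  Orbit: 0.41 × 0.18 = 0.0738
  Arrow: 0.17 × 0.2875 = 0.048875
Sum = 0.200025.
P(Arrow | evidence) = 0.048875 / 0.200025 ≈ 0.244.

0.244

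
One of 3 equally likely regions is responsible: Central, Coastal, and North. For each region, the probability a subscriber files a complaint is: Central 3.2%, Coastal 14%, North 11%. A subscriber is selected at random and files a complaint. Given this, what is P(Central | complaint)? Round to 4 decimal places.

With a uniform prior (1/3 each), posterior ∝ likelihood:
  Central: 0.032
  Coastal: 0.14
  North: 0.11
Sum = 0.282.
P(Central | evidence) = 0.032 / 0.282 ≈ 0.1135.

0.1135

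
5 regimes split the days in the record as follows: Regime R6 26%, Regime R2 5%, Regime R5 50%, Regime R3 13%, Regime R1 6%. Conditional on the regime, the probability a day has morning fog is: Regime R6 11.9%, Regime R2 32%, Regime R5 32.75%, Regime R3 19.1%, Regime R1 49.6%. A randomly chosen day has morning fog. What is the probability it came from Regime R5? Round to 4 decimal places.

0.6173

Unnormalized posteriors (prior × likelihood):
  Regime R6: 0.26 × 0.119 = 0.03094
  Regime R2: 0.05 × 0.32 = 0.016
  Regime R5: 0.5 × 0.3275 = 0.16375
  Regime R3: 0.13 × 0.191 = 0.02483
  Regime R1: 0.06 × 0.496 = 0.02976
Normalizing constant = 0.26528.
P(Regime R5 | evidence) = 0.16375 / 0.26528 ≈ 0.6173.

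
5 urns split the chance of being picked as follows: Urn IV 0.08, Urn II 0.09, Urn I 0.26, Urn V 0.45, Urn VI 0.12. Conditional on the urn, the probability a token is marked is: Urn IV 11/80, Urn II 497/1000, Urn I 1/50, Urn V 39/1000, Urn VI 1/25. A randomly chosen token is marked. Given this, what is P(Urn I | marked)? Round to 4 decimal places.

0.0624

Compute prior × likelihood for every hypothesis:
  Urn IV: 0.08 × 0.1375 = 0.011
  Urn II: 0.09 × 0.497 = 0.04473
  Urn I: 0.26 × 0.02 = 0.0052
  Urn V: 0.45 × 0.039 = 0.01755
  Urn VI: 0.12 × 0.04 = 0.0048
Normalizing constant = 0.08328.
P(Urn I | evidence) = 0.0052 / 0.08328 ≈ 0.0624.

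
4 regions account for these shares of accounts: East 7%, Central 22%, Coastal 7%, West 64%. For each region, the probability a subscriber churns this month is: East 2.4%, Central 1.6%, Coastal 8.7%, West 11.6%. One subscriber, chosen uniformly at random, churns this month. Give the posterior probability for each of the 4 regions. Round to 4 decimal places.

By Bayes' rule, posterior ∝ prior × likelihood:
  East: 0.07 × 0.024 = 0.00168
  Central: 0.22 × 0.016 = 0.00352
  Coastal: 0.07 × 0.087 = 0.00609
  West: 0.64 × 0.116 = 0.07424
Normalizing constant = 0.08553.
P(East | churn) = 0.00168/0.08553 ≈ 0.0196
P(Central | churn) = 0.00352/0.08553 ≈ 0.0412
P(Coastal | churn) = 0.00609/0.08553 ≈ 0.0712
P(West | churn) = 0.07424/0.08553 ≈ 0.8680

East 0.0196, Central 0.0412, Coastal 0.0712, West 0.8680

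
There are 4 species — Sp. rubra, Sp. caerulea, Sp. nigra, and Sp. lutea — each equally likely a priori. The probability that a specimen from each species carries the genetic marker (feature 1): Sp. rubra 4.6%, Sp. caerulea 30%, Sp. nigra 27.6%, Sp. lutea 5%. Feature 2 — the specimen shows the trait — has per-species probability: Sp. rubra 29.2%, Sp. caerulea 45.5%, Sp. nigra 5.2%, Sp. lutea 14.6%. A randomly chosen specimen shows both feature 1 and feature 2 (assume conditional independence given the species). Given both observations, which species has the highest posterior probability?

With a uniform prior (1/4 each), posterior ∝ likelihood:
  Sp. rubra: 0.046 × 0.292 = 0.013432
  Sp. caerulea: 0.3 × 0.455 = 0.1365
  Sp. nigra: 0.276 × 0.052 = 0.014352
  Sp. lutea: 0.05 × 0.146 = 0.0073
Sum = 0.171584.
Largest term belongs to Sp. caerulea, so Sp. caerulea is most probable.

Sp. caerulea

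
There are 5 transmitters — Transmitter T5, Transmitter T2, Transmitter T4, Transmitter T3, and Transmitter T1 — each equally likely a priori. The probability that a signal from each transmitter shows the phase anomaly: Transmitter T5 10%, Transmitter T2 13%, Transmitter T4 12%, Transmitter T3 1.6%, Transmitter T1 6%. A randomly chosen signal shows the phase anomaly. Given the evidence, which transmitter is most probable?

Transmitter T2

Since the prior is uniform, the posterior is proportional to the likelihood:
  Transmitter T5: 0.1
  Transmitter T2: 0.13
  Transmitter T4: 0.12
  Transmitter T3: 0.016
  Transmitter T1: 0.06
Sum = 0.426.
Largest term belongs to Transmitter T2, so Transmitter T2 is most probable.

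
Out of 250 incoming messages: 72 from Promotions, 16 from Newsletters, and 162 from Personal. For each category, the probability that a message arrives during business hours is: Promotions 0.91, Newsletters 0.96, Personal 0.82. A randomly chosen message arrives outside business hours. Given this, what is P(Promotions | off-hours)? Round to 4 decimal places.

Taking complements, P(off-hours | each) = Promotions 0.09, Newsletters 0.04, Personal 0.18.
Unnormalized posteriors (prior × likelihood):
  Promotions: 0.288 × 0.09 = 0.02592
  Newsletters: 0.064 × 0.04 = 0.00256
  Personal: 0.648 × 0.18 = 0.11664
Total = 0.14512.
P(Promotions | evidence) = 0.02592 / 0.14512 ≈ 0.1786.

0.1786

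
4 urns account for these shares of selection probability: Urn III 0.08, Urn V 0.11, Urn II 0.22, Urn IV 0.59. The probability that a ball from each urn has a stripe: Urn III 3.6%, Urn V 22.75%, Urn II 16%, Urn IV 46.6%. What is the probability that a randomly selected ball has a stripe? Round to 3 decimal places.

0.338

Unnormalized posteriors (prior × likelihood):
  Urn III: 0.08 × 0.036 = 0.00288
  Urn V: 0.11 × 0.2275 = 0.025025
  Urn II: 0.22 × 0.16 = 0.0352
  Urn IV: 0.59 × 0.466 = 0.27494
P(striped) = 0.00288 + 0.025025 + 0.0352 + 0.27494 = 0.338045 → 0.338.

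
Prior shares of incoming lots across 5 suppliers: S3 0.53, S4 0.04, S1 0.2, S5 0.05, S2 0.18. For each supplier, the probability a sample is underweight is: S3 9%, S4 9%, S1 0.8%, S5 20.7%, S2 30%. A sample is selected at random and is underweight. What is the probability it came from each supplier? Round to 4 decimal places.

S3 0.4068, S4 0.0307, S1 0.0136, S5 0.0883, S2 0.4606

Prior × likelihood for each hypothesis:
  S3: 0.53 × 0.09 = 0.0477
  S4: 0.04 × 0.09 = 0.0036
  S1: 0.2 × 0.008 = 0.0016
  S5: 0.05 × 0.207 = 0.01035
  S2: 0.18 × 0.3 = 0.054
Sum = 0.11725.
P(S3 | underweight) = 0.0477/0.11725 ≈ 0.4068
P(S4 | underweight) = 0.0036/0.11725 ≈ 0.0307
P(S1 | underweight) = 0.0016/0.11725 ≈ 0.0136
P(S5 | underweight) = 0.01035/0.11725 ≈ 0.0883
P(S2 | underweight) = 0.054/0.11725 ≈ 0.4606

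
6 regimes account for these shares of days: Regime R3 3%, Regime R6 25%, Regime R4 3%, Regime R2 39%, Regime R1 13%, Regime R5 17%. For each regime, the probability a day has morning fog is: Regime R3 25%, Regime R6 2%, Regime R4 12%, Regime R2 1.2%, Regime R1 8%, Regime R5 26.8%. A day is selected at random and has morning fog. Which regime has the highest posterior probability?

Regime R5

Unnormalized posteriors (prior × likelihood):
  Regime R3: 0.03 × 0.25 = 0.0075
  Regime R6: 0.25 × 0.02 = 0.005
  Regime R4: 0.03 × 0.12 = 0.0036
  Regime R2: 0.39 × 0.012 = 0.00468
  Regime R1: 0.13 × 0.08 = 0.0104
  Regime R5: 0.17 × 0.268 = 0.04556
Normalizing constant = 0.07674.
Largest term belongs to Regime R5, so Regime R5 is most probable.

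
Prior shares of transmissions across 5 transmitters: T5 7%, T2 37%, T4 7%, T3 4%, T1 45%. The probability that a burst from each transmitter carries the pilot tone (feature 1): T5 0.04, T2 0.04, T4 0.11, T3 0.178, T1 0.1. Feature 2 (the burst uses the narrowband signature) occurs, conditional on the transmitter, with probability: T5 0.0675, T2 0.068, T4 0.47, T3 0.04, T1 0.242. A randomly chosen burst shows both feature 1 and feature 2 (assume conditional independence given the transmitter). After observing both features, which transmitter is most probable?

T1

Unnormalized posteriors (prior × likelihood):
  T5: 0.07 × 0.04 × 0.0675 = 0.000189
  T2: 0.37 × 0.04 × 0.068 = 0.0010064
  T4: 0.07 × 0.11 × 0.47 = 0.003619
  T3: 0.04 × 0.178 × 0.04 = 0.0002848
  T1: 0.45 × 0.1 × 0.242 = 0.01089
Total = 0.0159892.
Largest term belongs to T1, so T1 is most probable.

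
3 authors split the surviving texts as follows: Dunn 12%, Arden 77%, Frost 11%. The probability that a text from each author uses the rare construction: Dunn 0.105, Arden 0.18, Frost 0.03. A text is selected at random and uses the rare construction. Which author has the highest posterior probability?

Arden

Prior × likelihood for each hypothesis:
  Dunn: 0.12 × 0.105 = 0.0126
  Arden: 0.77 × 0.18 = 0.1386
  Frost: 0.11 × 0.03 = 0.0033
Total = 0.1545.
Largest term belongs to Arden, so Arden is most probable.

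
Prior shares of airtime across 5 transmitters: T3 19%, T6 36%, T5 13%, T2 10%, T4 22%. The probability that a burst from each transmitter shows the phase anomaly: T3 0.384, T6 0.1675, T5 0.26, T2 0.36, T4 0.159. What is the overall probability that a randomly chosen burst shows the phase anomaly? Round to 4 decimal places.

By Bayes' rule, posterior ∝ prior × likelihood:
  T3: 0.19 × 0.384 = 0.07296
  T6: 0.36 × 0.1675 = 0.0603
  T5: 0.13 × 0.26 = 0.0338
  T2: 0.1 × 0.36 = 0.036
  T4: 0.22 × 0.159 = 0.03498
P(anomaly) = 0.07296 + 0.0603 + 0.0338 + 0.036 + 0.03498 = 0.23804 → 0.2380.

0.2380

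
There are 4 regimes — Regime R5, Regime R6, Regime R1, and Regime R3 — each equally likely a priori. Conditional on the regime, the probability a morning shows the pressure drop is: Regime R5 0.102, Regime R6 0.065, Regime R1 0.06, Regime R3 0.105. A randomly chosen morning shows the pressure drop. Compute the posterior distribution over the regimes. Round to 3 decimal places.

Regime R5 0.307, Regime R6 0.196, Regime R1 0.181, Regime R3 0.316

With a uniform prior (1/4 each), posterior ∝ likelihood:
  Regime R5: 0.102
  Regime R6: 0.065
  Regime R1: 0.06
  Regime R3: 0.105
Sum = 0.332.
P(Regime R5 | drop) = 0.102/0.332 ≈ 0.307
P(Regime R6 | drop) = 0.065/0.332 ≈ 0.196
P(Regime R1 | drop) = 0.06/0.332 ≈ 0.181
P(Regime R3 | drop) = 0.105/0.332 ≈ 0.316
(Check: 0.307+0.196+0.181+0.316 = 1.000.)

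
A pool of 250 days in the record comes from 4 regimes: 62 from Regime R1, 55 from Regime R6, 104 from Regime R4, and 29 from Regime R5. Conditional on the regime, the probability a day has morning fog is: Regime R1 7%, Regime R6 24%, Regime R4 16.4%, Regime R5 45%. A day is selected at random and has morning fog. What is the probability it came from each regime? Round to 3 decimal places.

Unnormalized posteriors (prior × likelihood):
  Regime R1: 0.248 × 0.07 = 0.01736
  Regime R6: 0.22 × 0.24 = 0.0528
  Regime R4: 0.416 × 0.164 = 0.068224
  Regime R5: 0.116 × 0.45 = 0.0522
Total = 0.190584.
P(Regime R1 | fog) = 0.01736/0.190584 ≈ 0.091
P(Regime R6 | fog) = 0.0528/0.190584 ≈ 0.277
P(Regime R4 | fog) = 0.068224/0.190584 ≈ 0.358
P(Regime R5 | fog) = 0.0522/0.190584 ≈ 0.274
(Check: 0.091+0.277+0.358+0.274 = 1.000.)

Regime R1 0.091, Regime R6 0.277, Regime R4 0.358, Regime R5 0.274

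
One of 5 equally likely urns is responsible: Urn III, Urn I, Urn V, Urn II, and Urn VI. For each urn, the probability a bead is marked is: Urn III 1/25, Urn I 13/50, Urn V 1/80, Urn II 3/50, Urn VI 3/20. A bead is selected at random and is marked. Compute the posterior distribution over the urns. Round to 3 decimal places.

Since the prior is uniform, the posterior is proportional to the likelihood:
  Urn III: 0.04
  Urn I: 0.26
  Urn V: 0.0125
  Urn II: 0.06
  Urn VI: 0.15
Total = 0.5225.
P(Urn III | marked) = 0.04/0.5225 ≈ 0.077
P(Urn I | marked) = 0.26/0.5225 ≈ 0.498
P(Urn V | marked) = 0.0125/0.5225 ≈ 0.024
P(Urn II | marked) = 0.06/0.5225 ≈ 0.115
P(Urn VI | marked) = 0.15/0.5225 ≈ 0.287

Urn III 0.077, Urn I 0.498, Urn V 0.024, Urn II 0.115, Urn VI 0.287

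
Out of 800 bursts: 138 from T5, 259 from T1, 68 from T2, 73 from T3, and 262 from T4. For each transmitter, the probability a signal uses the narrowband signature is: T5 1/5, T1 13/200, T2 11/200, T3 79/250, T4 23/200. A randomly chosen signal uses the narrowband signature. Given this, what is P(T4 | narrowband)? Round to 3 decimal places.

Unnormalized posteriors (prior × likelihood):
  T5: 0.1725 × 0.2 = 0.0345
  T1: 0.32375 × 0.065 = 0.02104375
  T2: 0.085 × 0.055 = 0.004675
  T3: 0.09125 × 0.316 = 0.028835
  T4: 0.3275 × 0.115 = 0.0376625
Total = 0.12671625.
P(T4 | evidence) = 0.0376625 / 0.12671625 ≈ 0.297.

0.297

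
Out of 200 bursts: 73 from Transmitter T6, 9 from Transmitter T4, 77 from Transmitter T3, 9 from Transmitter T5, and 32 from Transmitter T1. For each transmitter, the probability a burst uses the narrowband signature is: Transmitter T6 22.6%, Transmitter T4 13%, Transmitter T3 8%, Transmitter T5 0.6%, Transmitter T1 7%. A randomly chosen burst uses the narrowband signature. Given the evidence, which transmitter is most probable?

Prior × likelihood for each hypothesis:
  Transmitter T6: 0.365 × 0.226 = 0.08249
  Transmitter T4: 0.045 × 0.13 = 0.00585
  Transmitter T3: 0.385 × 0.08 = 0.0308
  Transmitter T5: 0.045 × 0.006 = 0.00027
  Transmitter T1: 0.16 × 0.07 = 0.0112
Sum = 0.13061.
Largest term belongs to Transmitter T6, so Transmitter T6 is most probable.

Transmitter T6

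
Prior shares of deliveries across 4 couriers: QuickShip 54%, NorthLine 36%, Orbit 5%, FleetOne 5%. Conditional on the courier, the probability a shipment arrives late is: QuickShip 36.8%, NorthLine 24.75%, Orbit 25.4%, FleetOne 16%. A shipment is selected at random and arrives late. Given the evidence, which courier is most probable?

QuickShip

Compute prior × likelihood for every hypothesis:
  QuickShip: 0.54 × 0.368 = 0.19872
  NorthLine: 0.36 × 0.2475 = 0.0891
  Orbit: 0.05 × 0.254 = 0.0127
  FleetOne: 0.05 × 0.16 = 0.008
Normalizing constant = 0.30852.
Largest term belongs to QuickShip, so QuickShip is most probable.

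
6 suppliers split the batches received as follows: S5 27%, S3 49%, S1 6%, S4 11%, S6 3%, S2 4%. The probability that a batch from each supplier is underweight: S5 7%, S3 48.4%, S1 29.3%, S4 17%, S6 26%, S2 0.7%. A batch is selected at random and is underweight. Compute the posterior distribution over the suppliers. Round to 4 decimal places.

Unnormalized posteriors (prior × likelihood):
  S5: 0.27 × 0.07 = 0.0189
  S3: 0.49 × 0.484 = 0.23716
  S1: 0.06 × 0.293 = 0.01758
  S4: 0.11 × 0.17 = 0.0187
  S6: 0.03 × 0.26 = 0.0078
  S2: 0.04 × 0.007 = 0.00028
Total = 0.30042.
P(S5 | underweight) = 0.0189/0.30042 ≈ 0.0629
P(S3 | underweight) = 0.23716/0.30042 ≈ 0.7894
P(S1 | underweight) = 0.01758/0.30042 ≈ 0.0585
P(S4 | underweight) = 0.0187/0.30042 ≈ 0.0622
P(S6 | underweight) = 0.0078/0.30042 ≈ 0.0260
P(S2 | underweight) = 0.00028/0.30042 ≈ 0.0009

S5 0.0629, S3 0.7894, S1 0.0585, S4 0.0622, S6 0.0260, S2 0.0009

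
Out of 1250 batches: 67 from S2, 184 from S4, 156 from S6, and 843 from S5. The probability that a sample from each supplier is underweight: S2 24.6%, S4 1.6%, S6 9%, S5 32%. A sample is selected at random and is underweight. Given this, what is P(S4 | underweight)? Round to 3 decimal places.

0.010

Unnormalized posteriors (prior × likelihood):
  S2: 0.0536 × 0.246 = 0.0131856
  S4: 0.1472 × 0.016 = 0.0023552
  S6: 0.1248 × 0.09 = 0.011232
  S5: 0.6744 × 0.32 = 0.215808
Sum = 0.2425808.
P(S4 | evidence) = 0.0023552 / 0.2425808 ≈ 0.010.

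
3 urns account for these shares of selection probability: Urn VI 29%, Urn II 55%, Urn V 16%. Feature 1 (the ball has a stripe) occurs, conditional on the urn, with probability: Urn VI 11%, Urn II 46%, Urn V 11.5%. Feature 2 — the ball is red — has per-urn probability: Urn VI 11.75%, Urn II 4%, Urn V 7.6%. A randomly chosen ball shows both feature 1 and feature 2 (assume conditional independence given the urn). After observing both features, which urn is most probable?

By Bayes' rule, posterior ∝ prior × likelihood:
  Urn VI: 0.29 × 0.11 × 0.1175 = 0.00374825
  Urn II: 0.55 × 0.46 × 0.04 = 0.01012
  Urn V: 0.16 × 0.115 × 0.076 = 0.0013984
Normalizing constant = 0.01526665.
Largest term belongs to Urn II, so Urn II is most probable.

Urn II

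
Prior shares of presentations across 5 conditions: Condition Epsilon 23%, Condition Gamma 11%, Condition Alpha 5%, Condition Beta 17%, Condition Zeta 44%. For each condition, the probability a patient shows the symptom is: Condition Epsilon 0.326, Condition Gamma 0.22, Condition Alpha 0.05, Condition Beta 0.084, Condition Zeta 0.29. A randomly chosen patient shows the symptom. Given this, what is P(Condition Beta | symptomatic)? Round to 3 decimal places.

Compute prior × likelihood for every hypothesis:
  Condition Epsilon: 0.23 × 0.326 = 0.07498
  Condition Gamma: 0.11 × 0.22 = 0.0242
  Condition Alpha: 0.05 × 0.05 = 0.0025
  Condition Beta: 0.17 × 0.084 = 0.01428
  Condition Zeta: 0.44 × 0.29 = 0.1276
Normalizing constant = 0.24356.
P(Condition Beta | evidence) = 0.01428 / 0.24356 ≈ 0.059.

0.059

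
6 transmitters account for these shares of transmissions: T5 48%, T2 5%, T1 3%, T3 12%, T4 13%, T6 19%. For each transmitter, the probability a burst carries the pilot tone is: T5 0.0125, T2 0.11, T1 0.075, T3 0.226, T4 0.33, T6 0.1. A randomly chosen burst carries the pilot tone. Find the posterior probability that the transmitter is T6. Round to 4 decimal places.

Unnormalized posteriors (prior × likelihood):
  T5: 0.48 × 0.0125 = 0.006
  T2: 0.05 × 0.11 = 0.0055
  T1: 0.03 × 0.075 = 0.00225
  T3: 0.12 × 0.226 = 0.02712
  T4: 0.13 × 0.33 = 0.0429
  T6: 0.19 × 0.1 = 0.019
Normalizing constant = 0.10277.
P(T6 | evidence) = 0.019 / 0.10277 ≈ 0.1849.

0.1849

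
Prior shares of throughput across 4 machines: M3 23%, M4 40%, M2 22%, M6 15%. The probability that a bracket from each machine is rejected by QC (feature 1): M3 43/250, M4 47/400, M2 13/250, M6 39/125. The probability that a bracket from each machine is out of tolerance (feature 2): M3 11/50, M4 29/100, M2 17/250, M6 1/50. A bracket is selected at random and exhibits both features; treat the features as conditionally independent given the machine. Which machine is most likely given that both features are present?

M4

Prior × likelihood for each hypothesis:
  M3: 0.23 × 0.172 × 0.22 = 0.0087032
  M4: 0.4 × 0.1175 × 0.29 = 0.01363
  M2: 0.22 × 0.052 × 0.068 = 0.00077792
  M6: 0.15 × 0.312 × 0.02 = 0.000936
Sum = 0.02404712.
Largest term belongs to M4, so M4 is most probable.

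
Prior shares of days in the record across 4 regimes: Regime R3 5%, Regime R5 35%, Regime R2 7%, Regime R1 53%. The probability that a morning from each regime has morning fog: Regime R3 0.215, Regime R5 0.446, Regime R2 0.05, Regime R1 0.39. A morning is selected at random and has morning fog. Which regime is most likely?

Prior × likelihood for each hypothesis:
  Regime R3: 0.05 × 0.215 = 0.01075
  Regime R5: 0.35 × 0.446 = 0.1561
  Regime R2: 0.07 × 0.05 = 0.0035
  Regime R1: 0.53 × 0.39 = 0.2067
Normalizing constant = 0.37705.
Largest term belongs to Regime R1, so Regime R1 is most probable.

Regime R1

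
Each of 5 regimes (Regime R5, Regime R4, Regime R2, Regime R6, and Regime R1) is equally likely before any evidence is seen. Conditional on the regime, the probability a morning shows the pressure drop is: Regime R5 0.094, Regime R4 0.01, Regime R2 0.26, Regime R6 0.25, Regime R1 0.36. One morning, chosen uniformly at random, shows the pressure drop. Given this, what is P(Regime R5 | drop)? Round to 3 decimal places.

Since the prior is uniform, the posterior is proportional to the likelihood:
  Regime R5: 0.094
  Regime R4: 0.01
  Regime R2: 0.26
  Regime R6: 0.25
  Regime R1: 0.36
Total = 0.974.
P(Regime R5 | evidence) = 0.094 / 0.974 ≈ 0.097.

0.097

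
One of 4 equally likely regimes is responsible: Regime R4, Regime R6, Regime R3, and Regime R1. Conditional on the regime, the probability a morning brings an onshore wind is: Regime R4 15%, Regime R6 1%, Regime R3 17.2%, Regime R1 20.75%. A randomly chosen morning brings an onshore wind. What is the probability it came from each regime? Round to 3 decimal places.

With a uniform prior (1/4 each), posterior ∝ likelihood:
  Regime R4: 0.15
  Regime R6: 0.01
  Regime R3: 0.172
  Regime R1: 0.2075
Normalizing constant = 0.5395.
P(Regime R4 | onshore) = 0.15/0.5395 ≈ 0.278
P(Regime R6 | onshore) = 0.01/0.5395 ≈ 0.019
P(Regime R3 | onshore) = 0.172/0.5395 ≈ 0.319
P(Regime R1 | onshore) = 0.2075/0.5395 ≈ 0.385
(Check: 0.278+0.019+0.319+0.385 = 1.001.)

Regime R4 0.278, Regime R6 0.019, Regime R3 0.319, Regime R1 0.385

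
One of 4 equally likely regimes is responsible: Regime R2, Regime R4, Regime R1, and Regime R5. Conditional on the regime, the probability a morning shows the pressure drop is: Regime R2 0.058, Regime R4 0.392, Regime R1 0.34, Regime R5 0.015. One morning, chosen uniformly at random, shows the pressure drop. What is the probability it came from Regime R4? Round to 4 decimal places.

Since the prior is uniform, the posterior is proportional to the likelihood:
  Regime R2: 0.058
  Regime R4: 0.392
  Regime R1: 0.34
  Regime R5: 0.015
Normalizing constant = 0.805.
P(Regime R4 | evidence) = 0.392 / 0.805 ≈ 0.4870.

0.4870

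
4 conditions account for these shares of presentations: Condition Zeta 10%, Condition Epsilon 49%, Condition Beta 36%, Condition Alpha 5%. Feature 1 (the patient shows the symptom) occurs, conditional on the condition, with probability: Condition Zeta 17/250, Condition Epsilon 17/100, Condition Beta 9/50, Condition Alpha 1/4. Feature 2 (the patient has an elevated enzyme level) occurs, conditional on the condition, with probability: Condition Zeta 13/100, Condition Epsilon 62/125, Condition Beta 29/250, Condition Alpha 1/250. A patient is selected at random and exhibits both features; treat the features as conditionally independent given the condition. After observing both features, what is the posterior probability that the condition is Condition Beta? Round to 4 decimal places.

Compute prior × likelihood for every hypothesis:
  Condition Zeta: 0.1 × 0.068 × 0.13 = 0.000884
  Condition Epsilon: 0.49 × 0.17 × 0.496 = 0.0413168
  Condition Beta: 0.36 × 0.18 × 0.116 = 0.0075168
  Condition Alpha: 0.05 × 0.25 × 0.004 = 0.00005
Sum = 0.0497676.
P(Condition Beta | evidence) = 0.0075168 / 0.0497676 ≈ 0.1510.

0.1510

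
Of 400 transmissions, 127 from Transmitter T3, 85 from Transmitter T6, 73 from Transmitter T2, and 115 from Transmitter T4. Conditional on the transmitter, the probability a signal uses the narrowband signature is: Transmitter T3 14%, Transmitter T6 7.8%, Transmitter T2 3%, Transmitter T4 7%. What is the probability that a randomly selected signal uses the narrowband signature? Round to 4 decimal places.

Prior × likelihood for each hypothesis:
  Transmitter T3: 0.3175 × 0.14 = 0.04445
  Transmitter T6: 0.2125 × 0.078 = 0.016575
  Transmitter T2: 0.1825 × 0.03 = 0.005475
  Transmitter T4: 0.2875 × 0.07 = 0.020125
P(narrowband) = 0.04445 + 0.016575 + 0.005475 + 0.020125 = 0.086625 → 0.0866.

0.0866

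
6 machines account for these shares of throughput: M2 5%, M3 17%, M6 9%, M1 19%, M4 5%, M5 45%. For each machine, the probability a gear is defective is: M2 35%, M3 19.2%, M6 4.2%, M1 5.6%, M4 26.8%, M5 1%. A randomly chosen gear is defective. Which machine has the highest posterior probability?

Unnormalized posteriors (prior × likelihood):
  M2: 0.05 × 0.35 = 0.0175
  M3: 0.17 × 0.192 = 0.03264
  M6: 0.09 × 0.042 = 0.00378
  M1: 0.19 × 0.056 = 0.01064
  M4: 0.05 × 0.268 = 0.0134
  M5: 0.45 × 0.01 = 0.0045
Sum = 0.08246.
Largest term belongs to M3, so M3 is most probable.

M3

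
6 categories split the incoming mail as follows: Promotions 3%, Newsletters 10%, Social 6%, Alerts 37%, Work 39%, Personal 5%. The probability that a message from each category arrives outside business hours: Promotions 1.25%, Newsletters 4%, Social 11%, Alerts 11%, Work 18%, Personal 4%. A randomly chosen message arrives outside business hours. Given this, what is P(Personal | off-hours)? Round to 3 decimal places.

0.016

Prior × likelihood for each hypothesis:
  Promotions: 0.03 × 0.0125 = 0.000375
  Newsletters: 0.1 × 0.04 = 0.004
  Social: 0.06 × 0.11 = 0.0066
  Alerts: 0.37 × 0.11 = 0.0407
  Work: 0.39 × 0.18 = 0.0702
  Personal: 0.05 × 0.04 = 0.002
Sum = 0.123875.
P(Personal | evidence) = 0.002 / 0.123875 ≈ 0.016.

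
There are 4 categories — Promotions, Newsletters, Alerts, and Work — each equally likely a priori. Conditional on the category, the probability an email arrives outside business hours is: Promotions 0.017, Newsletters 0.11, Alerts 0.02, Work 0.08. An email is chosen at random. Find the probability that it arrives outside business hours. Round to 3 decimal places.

0.057

Since the prior is uniform, the posterior is proportional to the likelihood:
  Promotions: 0.017
  Newsletters: 0.11
  Alerts: 0.02
  Work: 0.08
P(off-hours) = (1/4) × (0.017 + 0.11 + 0.02 + 0.08) = 0.227/4 ≈ 0.057.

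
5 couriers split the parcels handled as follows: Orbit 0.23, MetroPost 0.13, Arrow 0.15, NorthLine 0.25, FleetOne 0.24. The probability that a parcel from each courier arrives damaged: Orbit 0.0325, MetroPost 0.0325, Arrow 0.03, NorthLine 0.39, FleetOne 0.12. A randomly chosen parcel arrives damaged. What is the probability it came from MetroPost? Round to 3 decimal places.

0.030

Prior × likelihood for each hypothesis:
  Orbit: 0.23 × 0.0325 = 0.007475
  MetroPost: 0.13 × 0.0325 = 0.004225
  Arrow: 0.15 × 0.03 = 0.0045
  NorthLine: 0.25 × 0.39 = 0.0975
  FleetOne: 0.24 × 0.12 = 0.0288
Normalizing constant = 0.1425.
P(MetroPost | evidence) = 0.004225 / 0.1425 ≈ 0.030.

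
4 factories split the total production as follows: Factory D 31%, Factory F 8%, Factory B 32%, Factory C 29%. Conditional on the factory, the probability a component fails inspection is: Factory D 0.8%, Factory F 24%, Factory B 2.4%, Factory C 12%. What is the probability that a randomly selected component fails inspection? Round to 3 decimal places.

0.064

By Bayes' rule, posterior ∝ prior × likelihood:
  Factory D: 0.31 × 0.008 = 0.00248
  Factory F: 0.08 × 0.24 = 0.0192
  Factory B: 0.32 × 0.024 = 0.00768
  Factory C: 0.29 × 0.12 = 0.0348
P(nonconforming) = 0.00248 + 0.0192 + 0.00768 + 0.0348 = 0.06416 → 0.064.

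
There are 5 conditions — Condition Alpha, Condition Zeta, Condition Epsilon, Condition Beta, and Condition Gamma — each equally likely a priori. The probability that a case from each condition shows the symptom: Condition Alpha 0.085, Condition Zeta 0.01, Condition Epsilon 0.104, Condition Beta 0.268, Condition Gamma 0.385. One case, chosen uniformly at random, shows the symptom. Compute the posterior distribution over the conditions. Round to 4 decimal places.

Since the prior is uniform, the posterior is proportional to the likelihood:
  Condition Alpha: 0.085
  Condition Zeta: 0.01
  Condition Epsilon: 0.104
  Condition Beta: 0.268
  Condition Gamma: 0.385
Normalizing constant = 0.852.
P(Condition Alpha | symptomatic) = 0.085/0.852 ≈ 0.0998
P(Condition Zeta | symptomatic) = 0.01/0.852 ≈ 0.0117
P(Condition Epsilon | symptomatic) = 0.104/0.852 ≈ 0.1221
P(Condition Beta | symptomatic) = 0.268/0.852 ≈ 0.3146
P(Condition Gamma | symptomatic) = 0.385/0.852 ≈ 0.4519

Condition Alpha 0.0998, Condition Zeta 0.0117, Condition Epsilon 0.1221, Condition Beta 0.3146, Condition Gamma 0.4519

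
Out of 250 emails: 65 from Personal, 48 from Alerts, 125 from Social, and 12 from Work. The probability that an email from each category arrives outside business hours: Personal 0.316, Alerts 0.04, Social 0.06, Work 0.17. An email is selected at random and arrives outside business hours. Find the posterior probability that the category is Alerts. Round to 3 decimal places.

0.060

By Bayes' rule, posterior ∝ prior × likelihood:
  Personal: 0.26 × 0.316 = 0.08216
  Alerts: 0.192 × 0.04 = 0.00768
  Social: 0.5 × 0.06 = 0.03
  Work: 0.048 × 0.17 = 0.00816
Total = 0.128.
P(Alerts | evidence) = 0.00768 / 0.128 ≈ 0.060.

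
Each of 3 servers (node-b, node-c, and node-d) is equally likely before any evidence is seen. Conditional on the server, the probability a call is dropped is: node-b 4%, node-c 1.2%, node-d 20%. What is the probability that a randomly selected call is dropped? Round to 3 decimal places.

Since the prior is uniform, the posterior is proportional to the likelihood:
  node-b: 0.04
  node-c: 0.012
  node-d: 0.2
P(dropped) = (1/3) × (0.04 + 0.012 + 0.2) = 0.252/3 ≈ 0.084.

0.084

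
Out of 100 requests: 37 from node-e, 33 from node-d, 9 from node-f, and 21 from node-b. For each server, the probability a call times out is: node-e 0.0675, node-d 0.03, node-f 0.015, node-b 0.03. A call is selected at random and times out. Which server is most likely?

node-e

Unnormalized posteriors (prior × likelihood):
  node-e: 0.37 × 0.0675 = 0.024975
  node-d: 0.33 × 0.03 = 0.0099
  node-f: 0.09 × 0.015 = 0.00135
  node-b: 0.21 × 0.03 = 0.0063
Sum = 0.042525.
Largest term belongs to node-e, so node-e is most probable.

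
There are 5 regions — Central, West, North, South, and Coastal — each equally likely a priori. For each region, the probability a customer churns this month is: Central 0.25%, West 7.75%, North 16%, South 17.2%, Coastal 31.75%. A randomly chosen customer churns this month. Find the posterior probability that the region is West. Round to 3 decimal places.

0.106

Since the prior is uniform, the posterior is proportional to the likelihood:
  Central: 0.0025
  West: 0.0775
  North: 0.16
  South: 0.172
  Coastal: 0.3175
Sum = 0.7295.
P(West | evidence) = 0.0775 / 0.7295 ≈ 0.106.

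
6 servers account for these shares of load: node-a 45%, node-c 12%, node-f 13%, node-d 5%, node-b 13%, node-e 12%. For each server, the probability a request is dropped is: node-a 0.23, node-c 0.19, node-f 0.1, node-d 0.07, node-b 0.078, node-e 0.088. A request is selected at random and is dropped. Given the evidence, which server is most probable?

Compute prior × likelihood for every hypothesis:
  node-a: 0.45 × 0.23 = 0.1035
  node-c: 0.12 × 0.19 = 0.0228
  node-f: 0.13 × 0.1 = 0.013
  node-d: 0.05 × 0.07 = 0.0035
  node-b: 0.13 × 0.078 = 0.01014
  node-e: 0.12 × 0.088 = 0.01056
Total = 0.1635.
Largest term belongs to node-a, so node-a is most probable.

node-a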